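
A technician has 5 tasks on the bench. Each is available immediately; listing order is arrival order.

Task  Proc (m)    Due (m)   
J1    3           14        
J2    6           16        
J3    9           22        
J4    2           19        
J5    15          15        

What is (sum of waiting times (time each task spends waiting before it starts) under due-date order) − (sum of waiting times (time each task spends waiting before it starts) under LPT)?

EDD (increasing due date): J1 J5 J2 J4 J3.
J1: waits 0, runs 0→3
J5: waits 3, runs 3→18
J2: waits 18, runs 18→24
J4: waits 24, runs 24→26
J3: waits 26, runs 26→35
Sum = 0+3+18+24+26 = 71.
LPT (decreasing processing time): J5 J3 J2 J1 J4.
J5: waits 0, runs 0→15
J3: waits 15, runs 15→24
J2: waits 24, runs 24→30
J1: waits 30, runs 30→33
J4: waits 33, runs 33→35
Sum = 0+15+24+30+33 = 102.
Difference = 71 − 102 = -31.

-31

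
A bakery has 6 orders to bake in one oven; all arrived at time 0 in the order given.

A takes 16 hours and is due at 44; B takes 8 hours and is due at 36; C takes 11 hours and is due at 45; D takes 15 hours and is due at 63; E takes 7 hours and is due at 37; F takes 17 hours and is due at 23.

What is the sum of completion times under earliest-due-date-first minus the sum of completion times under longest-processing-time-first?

EDD (increasing due date): F B E A C D.
F: 0→17
B: 17→25
E: 25→32
A: 32→48
C: 48→59
D: 59→74
Sum = 17+25+32+48+59+74 = 255.
LPT (decreasing processing time): F A D C B E.
F: 0→17
A: 17→33
D: 33→48
C: 48→59
B: 59→67
E: 67→74
Sum = 17+33+48+59+67+74 = 298.
Difference = 255 − 298 = -43.

-43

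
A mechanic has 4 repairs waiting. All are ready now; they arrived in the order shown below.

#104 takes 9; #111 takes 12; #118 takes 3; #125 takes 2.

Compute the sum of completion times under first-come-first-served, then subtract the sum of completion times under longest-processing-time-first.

-3

FIFO (arrival order): #104 #111 #118 #125.
#104: 0→9
#111: 9→21
#118: 21→24
#125: 24→26
Sum = 9+21+24+26 = 80.
LPT (decreasing processing time): #111 #104 #118 #125.
#111: 0→12
#104: 12→21
#118: 21→24
#125: 24→26
Sum = 12+21+24+26 = 83.
Difference = 80 − 83 = -3.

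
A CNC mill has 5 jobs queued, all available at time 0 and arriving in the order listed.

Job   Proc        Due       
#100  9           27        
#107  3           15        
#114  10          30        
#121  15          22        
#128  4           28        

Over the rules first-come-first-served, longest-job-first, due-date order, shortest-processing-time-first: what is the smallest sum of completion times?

93

FIFO (arrival order): #100 #107 #114 #121 #128.
#100: 0→9
#107: 9→12
#114: 12→22
#121: 22→37
#128: 37→41
Sum = 9+12+22+37+41 = 121.
LPT (decreasing processing time): #121 #114 #100 #128 #107.
#121: 0→15
#114: 15→25
#100: 25→34
#128: 34→38
#107: 38→41
Sum = 15+25+34+38+41 = 153.
EDD (increasing due date): #107 #121 #100 #128 #114.
#107: 0→3
#121: 3→18
#100: 18→27
#128: 27→31
#114: 31→41
Sum = 3+18+27+31+41 = 120.
SPT (increasing processing time): #107 #128 #100 #114 #121.
#107: 0→3
#128: 3→7
#100: 7→16
#114: 16→26
#121: 26→41
Sum = 3+7+16+26+41 = 93.
FIFO 121, LPT 153, EDD 120, SPT 93 → minimum 93.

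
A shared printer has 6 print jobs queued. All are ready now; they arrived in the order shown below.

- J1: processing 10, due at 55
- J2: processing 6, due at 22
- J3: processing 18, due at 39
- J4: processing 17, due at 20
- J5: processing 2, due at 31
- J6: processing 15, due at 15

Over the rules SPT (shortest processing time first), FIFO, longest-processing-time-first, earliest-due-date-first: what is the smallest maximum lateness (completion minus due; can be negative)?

19

SPT (increasing processing time): J5 J2 J1 J6 J4 J3.
J5: 0→2, due 31, lateness -29
J2: 2→8, due 22, lateness -14
J1: 8→18, due 55, lateness -37
J6: 18→33, due 15, lateness 18
J4: 33→50, due 20, lateness 30
J3: 50→68, due 39, lateness 29
Maximum = 30.
FIFO (arrival order): J1 J2 J3 J4 J5 J6.
J1: 0→10, due 55, lateness -45
J2: 10→16, due 22, lateness -6
J3: 16→34, due 39, lateness -5
J4: 34→51, due 20, lateness 31
J5: 51→53, due 31, lateness 22
J6: 53→68, due 15, lateness 53
Maximum = 53.
LPT (decreasing processing time): J3 J4 J6 J1 J2 J5.
J3: 0→18, due 39, lateness -21
J4: 18→35, due 20, lateness 15
J6: 35→50, due 15, lateness 35
J1: 50→60, due 55, lateness 5
J2: 60→66, due 22, lateness 44
J5: 66→68, due 31, lateness 37
Maximum = 44.
EDD (increasing due date): J6 J4 J2 J5 J3 J1.
J6: 0→15, due 15, lateness 0
J4: 15→32, due 20, lateness 12
J2: 32→38, due 22, lateness 16
J5: 38→40, due 31, lateness 9
J3: 40→58, due 39, lateness 19
J1: 58→68, due 55, lateness 13
Maximum = 19.
SPT 30, FIFO 53, LPT 44, EDD 19 → minimum 19.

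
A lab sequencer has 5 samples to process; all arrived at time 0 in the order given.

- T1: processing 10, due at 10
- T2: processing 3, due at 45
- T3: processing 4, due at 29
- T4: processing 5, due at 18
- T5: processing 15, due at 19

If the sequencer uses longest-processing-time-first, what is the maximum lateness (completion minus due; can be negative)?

LPT (decreasing processing time): T5 T1 T4 T3 T2.
T5: 0→15, due 19, lateness -4
T1: 15→25, due 10, lateness 15
T4: 25→30, due 18, lateness 12
T3: 30→34, due 29, lateness 5
T2: 34→37, due 45, lateness -8
Maximum = 15.

15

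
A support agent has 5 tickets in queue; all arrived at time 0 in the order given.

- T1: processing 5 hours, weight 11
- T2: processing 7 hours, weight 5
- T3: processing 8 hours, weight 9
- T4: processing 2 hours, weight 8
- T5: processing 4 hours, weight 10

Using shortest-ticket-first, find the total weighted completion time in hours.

SPT (increasing processing time): T4 T5 T1 T2 T3.
T4: finishes 2, weight 8, w·C = 16
T5: finishes 6, weight 10, w·C = 60
T1: finishes 11, weight 11, w·C = 121
T2: finishes 18, weight 5, w·C = 90
T3: finishes 26, weight 9, w·C = 234
Sum = 16+60+121+90+234 = 521.

521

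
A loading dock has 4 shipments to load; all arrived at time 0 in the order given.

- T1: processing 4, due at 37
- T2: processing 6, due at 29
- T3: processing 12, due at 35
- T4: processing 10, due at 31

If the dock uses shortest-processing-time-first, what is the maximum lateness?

-3

SPT (increasing processing time): T1 T2 T4 T3.
T1: 0→4, due 37, lateness -33
T2: 4→10, due 29, lateness -19
T4: 10→20, due 31, lateness -11
T3: 20→32, due 35, lateness -3
Maximum = -3.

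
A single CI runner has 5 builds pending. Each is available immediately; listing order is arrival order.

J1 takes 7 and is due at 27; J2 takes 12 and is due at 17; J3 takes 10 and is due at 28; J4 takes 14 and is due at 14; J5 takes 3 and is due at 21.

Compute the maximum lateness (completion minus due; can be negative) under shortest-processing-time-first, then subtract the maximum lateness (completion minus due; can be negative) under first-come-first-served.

SPT (increasing processing time): J5 J1 J3 J2 J4.
J5: 0→3, due 21, lateness -18
J1: 3→10, due 27, lateness -17
J3: 10→20, due 28, lateness -8
J2: 20→32, due 17, lateness 15
J4: 32→46, due 14, lateness 32
Maximum = 32.
FIFO (arrival order): J1 J2 J3 J4 J5.
J1: 0→7, due 27, lateness -20
J2: 7→19, due 17, lateness 2
J3: 19→29, due 28, lateness 1
J4: 29→43, due 14, lateness 29
J5: 43→46, due 21, lateness 25
Maximum = 29.
Difference = 32 − 29 = 3.

3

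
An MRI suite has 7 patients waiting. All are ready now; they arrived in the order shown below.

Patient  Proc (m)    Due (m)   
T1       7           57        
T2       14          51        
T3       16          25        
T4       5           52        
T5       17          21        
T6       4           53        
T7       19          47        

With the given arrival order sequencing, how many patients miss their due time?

FIFO (arrival order): T1 T2 T3 T4 T5 T6 T7.
T1: 0→7, due 57, tardiness 0
T2: 7→21, due 51, tardiness 0
T3: 21→37, due 25, tardiness 12
T4: 37→42, due 52, tardiness 0
T5: 42→59, due 21, tardiness 38
T6: 59→63, due 53, tardiness 10
T7: 63→82, due 47, tardiness 35
Late patients: 4.

4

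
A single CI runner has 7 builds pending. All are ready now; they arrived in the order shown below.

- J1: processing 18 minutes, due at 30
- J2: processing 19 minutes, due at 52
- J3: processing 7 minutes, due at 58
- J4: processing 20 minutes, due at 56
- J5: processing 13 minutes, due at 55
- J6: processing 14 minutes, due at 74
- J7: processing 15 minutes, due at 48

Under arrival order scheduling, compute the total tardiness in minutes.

105

FIFO (arrival order): J1 J2 J3 J4 J5 J6 J7.
J1: 0→18, due 30, tardiness 0
J2: 18→37, due 52, tardiness 0
J3: 37→44, due 58, tardiness 0
J4: 44→64, due 56, tardiness 8
J5: 64→77, due 55, tardiness 22
J6: 77→91, due 74, tardiness 17
J7: 91→106, due 48, tardiness 58
Sum = 0+0+0+8+22+17+58 = 105.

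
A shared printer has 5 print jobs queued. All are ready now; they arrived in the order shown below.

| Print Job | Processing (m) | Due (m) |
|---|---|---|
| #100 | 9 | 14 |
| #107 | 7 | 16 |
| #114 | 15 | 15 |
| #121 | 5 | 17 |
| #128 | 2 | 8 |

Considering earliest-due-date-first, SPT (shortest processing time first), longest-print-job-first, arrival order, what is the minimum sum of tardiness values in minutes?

32

EDD (increasing due date): #128 #100 #114 #107 #121.
#128: 0→2, due 8, tardiness 0
#100: 2→11, due 14, tardiness 0
#114: 11→26, due 15, tardiness 11
#107: 26→33, due 16, tardiness 17
#121: 33→38, due 17, tardiness 21
Sum = 0+0+11+17+21 = 49.
SPT (increasing processing time): #128 #121 #107 #100 #114.
#128: 0→2, due 8, tardiness 0
#121: 2→7, due 17, tardiness 0
#107: 7→14, due 16, tardiness 0
#100: 14→23, due 14, tardiness 9
#114: 23→38, due 15, tardiness 23
Sum = 0+0+0+9+23 = 32.
LPT (decreasing processing time): #114 #100 #107 #121 #128.
#114: 0→15, due 15, tardiness 0
#100: 15→24, due 14, tardiness 10
#107: 24→31, due 16, tardiness 15
#121: 31→36, due 17, tardiness 19
#128: 36→38, due 8, tardiness 30
Sum = 0+10+15+19+30 = 74.
FIFO (arrival order): #100 #107 #114 #121 #128.
#100: 0→9, due 14, tardiness 0
#107: 9→16, due 16, tardiness 0
#114: 16→31, due 15, tardiness 16
#121: 31→36, due 17, tardiness 19
#128: 36→38, due 8, tardiness 30
Sum = 0+0+16+19+30 = 65.
EDD 49, SPT 32, LPT 74, FIFO 65 → minimum 32.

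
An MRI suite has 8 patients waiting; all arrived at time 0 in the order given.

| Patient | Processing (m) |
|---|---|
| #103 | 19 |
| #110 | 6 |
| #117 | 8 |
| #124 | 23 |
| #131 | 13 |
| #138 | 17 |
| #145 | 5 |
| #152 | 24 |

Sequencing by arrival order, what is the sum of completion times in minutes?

FIFO (arrival order): #103 #110 #117 #124 #131 #138 #145 #152.
#103: 0→19
#110: 19→25
#117: 25→33
#124: 33→56
#131: 56→69
#138: 69→86
#145: 86→91
#152: 91→115
Sum = 19+25+33+56+69+86+91+115 = 494.

494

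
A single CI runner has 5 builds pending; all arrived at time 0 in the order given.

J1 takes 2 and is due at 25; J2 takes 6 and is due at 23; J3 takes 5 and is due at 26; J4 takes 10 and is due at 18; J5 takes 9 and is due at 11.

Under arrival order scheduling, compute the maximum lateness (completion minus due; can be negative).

FIFO (arrival order): J1 J2 J3 J4 J5.
J1: 0→2, due 25, lateness -23
J2: 2→8, due 23, lateness -15
J3: 8→13, due 26, lateness -13
J4: 13→23, due 18, lateness 5
J5: 23→32, due 11, lateness 21
Maximum = 21.

21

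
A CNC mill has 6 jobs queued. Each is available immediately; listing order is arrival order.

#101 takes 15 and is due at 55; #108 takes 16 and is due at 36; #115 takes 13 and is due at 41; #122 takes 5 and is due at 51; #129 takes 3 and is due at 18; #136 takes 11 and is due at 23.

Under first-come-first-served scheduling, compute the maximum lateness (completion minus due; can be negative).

FIFO (arrival order): #101 #108 #115 #122 #129 #136.
#101: 0→15, due 55, lateness -40
#108: 15→31, due 36, lateness -5
#115: 31→44, due 41, lateness 3
#122: 44→49, due 51, lateness -2
#129: 49→52, due 18, lateness 34
#136: 52→63, due 23, lateness 40
Maximum = 40.

40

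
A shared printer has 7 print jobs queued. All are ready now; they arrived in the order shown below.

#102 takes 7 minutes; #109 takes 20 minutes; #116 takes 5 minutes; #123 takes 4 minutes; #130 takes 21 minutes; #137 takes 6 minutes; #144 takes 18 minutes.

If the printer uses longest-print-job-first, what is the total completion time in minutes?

LPT (decreasing processing time): #130 #109 #144 #102 #137 #116 #123.
#130: 0→21
#109: 21→41
#144: 41→59
#102: 59→66
#137: 66→72
#116: 72→77
#123: 77→81
Sum = 21+41+59+66+72+77+81 = 417.

417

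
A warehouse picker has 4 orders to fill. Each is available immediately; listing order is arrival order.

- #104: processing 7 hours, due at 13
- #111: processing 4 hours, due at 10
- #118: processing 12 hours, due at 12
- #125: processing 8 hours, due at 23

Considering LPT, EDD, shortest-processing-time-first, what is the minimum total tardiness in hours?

19

LPT (decreasing processing time): #118 #125 #104 #111.
#118: 0→12, due 12, tardiness 0
#125: 12→20, due 23, tardiness 0
#104: 20→27, due 13, tardiness 14
#111: 27→31, due 10, tardiness 21
Sum = 0+0+14+21 = 35.
EDD (increasing due date): #111 #118 #104 #125.
#111: 0→4, due 10, tardiness 0
#118: 4→16, due 12, tardiness 4
#104: 16→23, due 13, tardiness 10
#125: 23→31, due 23, tardiness 8
Sum = 0+4+10+8 = 22.
SPT (increasing processing time): #111 #104 #125 #118.
#111: 0→4, due 10, tardiness 0
#104: 4→11, due 13, tardiness 0
#125: 11→19, due 23, tardiness 0
#118: 19→31, due 12, tardiness 19
Sum = 0+0+0+19 = 19.
LPT 35, EDD 22, SPT 19 → minimum 19.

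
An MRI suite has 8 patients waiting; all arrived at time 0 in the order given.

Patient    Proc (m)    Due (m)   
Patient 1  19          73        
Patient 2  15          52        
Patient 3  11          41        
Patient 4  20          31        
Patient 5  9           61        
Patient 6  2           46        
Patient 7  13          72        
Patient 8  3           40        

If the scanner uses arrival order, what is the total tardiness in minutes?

150

FIFO (arrival order): Patient 1 Patient 2 Patient 3 Patient 4 Patient 5 Patient 6 Patient 7 Patient 8.
Patient 1: 0→19, due 73, tardiness 0
Patient 2: 19→34, due 52, tardiness 0
Patient 3: 34→45, due 41, tardiness 4
Patient 4: 45→65, due 31, tardiness 34
Patient 5: 65→74, due 61, tardiness 13
Patient 6: 74→76, due 46, tardiness 30
Patient 7: 76→89, due 72, tardiness 17
Patient 8: 89→92, due 40, tardiness 52
Sum = 0+0+4+34+13+30+17+52 = 150.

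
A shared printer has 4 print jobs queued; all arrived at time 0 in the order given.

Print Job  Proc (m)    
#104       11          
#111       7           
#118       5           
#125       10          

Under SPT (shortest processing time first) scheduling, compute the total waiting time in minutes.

SPT (increasing processing time): #118 #111 #125 #104.
#118: waits 0, runs 0→5
#111: waits 5, runs 5→12
#125: waits 12, runs 12→22
#104: waits 22, runs 22→33
Sum = 0+5+12+22 = 39.

39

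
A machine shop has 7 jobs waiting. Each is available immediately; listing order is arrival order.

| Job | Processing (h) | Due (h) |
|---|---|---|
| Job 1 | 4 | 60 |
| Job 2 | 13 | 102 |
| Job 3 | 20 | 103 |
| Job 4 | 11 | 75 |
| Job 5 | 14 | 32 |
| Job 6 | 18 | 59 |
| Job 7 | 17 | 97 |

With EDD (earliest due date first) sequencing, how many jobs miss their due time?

0

EDD (increasing due date): Job 5 Job 6 Job 1 Job 4 Job 7 Job 2 Job 3.
Job 5: 0→14, due 32, tardiness 0
Job 6: 14→32, due 59, tardiness 0
Job 1: 32→36, due 60, tardiness 0
Job 4: 36→47, due 75, tardiness 0
Job 7: 47→64, due 97, tardiness 0
Job 2: 64→77, due 102, tardiness 0
Job 3: 77→97, due 103, tardiness 0
Late jobs: 0.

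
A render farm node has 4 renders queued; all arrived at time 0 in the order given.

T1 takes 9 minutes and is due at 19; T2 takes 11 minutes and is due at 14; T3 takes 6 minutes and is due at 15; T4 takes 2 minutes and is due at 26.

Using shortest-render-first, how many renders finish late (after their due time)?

SPT (increasing processing time): T4 T3 T1 T2.
T4: 0→2, due 26, tardiness 0
T3: 2→8, due 15, tardiness 0
T1: 8→17, due 19, tardiness 0
T2: 17→28, due 14, tardiness 14
Late renders: 1.

1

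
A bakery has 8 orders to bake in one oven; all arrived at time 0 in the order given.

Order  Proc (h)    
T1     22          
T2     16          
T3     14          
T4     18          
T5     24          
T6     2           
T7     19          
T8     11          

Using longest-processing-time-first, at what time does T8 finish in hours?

LPT (decreasing processing time): T5 T1 T7 T4 T2 T3 T8 T6.
T5: 0→24
T1: 24→46
T7: 46→65
T4: 65→83
T2: 83→99
T3: 99→113
T8: 113→124

124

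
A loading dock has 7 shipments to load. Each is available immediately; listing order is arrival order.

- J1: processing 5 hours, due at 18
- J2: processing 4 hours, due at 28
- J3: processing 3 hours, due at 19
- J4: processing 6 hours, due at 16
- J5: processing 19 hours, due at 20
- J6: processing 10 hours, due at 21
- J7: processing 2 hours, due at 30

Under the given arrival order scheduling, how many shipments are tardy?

4

FIFO (arrival order): J1 J2 J3 J4 J5 J6 J7.
J1: 0→5, due 18, tardiness 0
J2: 5→9, due 28, tardiness 0
J3: 9→12, due 19, tardiness 0
J4: 12→18, due 16, tardiness 2
J5: 18→37, due 20, tardiness 17
J6: 37→47, due 21, tardiness 26
J7: 47→49, due 30, tardiness 19
Late shipments: 4.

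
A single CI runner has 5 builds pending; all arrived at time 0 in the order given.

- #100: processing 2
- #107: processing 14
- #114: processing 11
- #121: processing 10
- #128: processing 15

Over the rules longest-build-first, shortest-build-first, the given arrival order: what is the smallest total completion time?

126

LPT (decreasing processing time): #128 #107 #114 #121 #100.
#128: 0→15
#107: 15→29
#114: 29→40
#121: 40→50
#100: 50→52
Sum = 15+29+40+50+52 = 186.
SPT (increasing processing time): #100 #121 #114 #107 #128.
#100: 0→2
#121: 2→12
#114: 12→23
#107: 23→37
#128: 37→52
Sum = 2+12+23+37+52 = 126.
FIFO (arrival order): #100 #107 #114 #121 #128.
#100: 0→2
#107: 2→16
#114: 16→27
#121: 27→37
#128: 37→52
Sum = 2+16+27+37+52 = 134.
LPT 186, SPT 126, FIFO 134 → minimum 126.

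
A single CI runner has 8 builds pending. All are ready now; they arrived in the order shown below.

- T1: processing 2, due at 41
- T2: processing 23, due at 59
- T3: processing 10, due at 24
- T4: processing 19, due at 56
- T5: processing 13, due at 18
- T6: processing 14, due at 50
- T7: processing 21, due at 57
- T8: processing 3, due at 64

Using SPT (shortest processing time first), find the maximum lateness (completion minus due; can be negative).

46

SPT (increasing processing time): T1 T8 T3 T5 T6 T4 T7 T2.
T1: 0→2, due 41, lateness -39
T8: 2→5, due 64, lateness -59
T3: 5→15, due 24, lateness -9
T5: 15→28, due 18, lateness 10
T6: 28→42, due 50, lateness -8
T4: 42→61, due 56, lateness 5
T7: 61→82, due 57, lateness 25
T2: 82→105, due 59, lateness 46
Maximum = 46.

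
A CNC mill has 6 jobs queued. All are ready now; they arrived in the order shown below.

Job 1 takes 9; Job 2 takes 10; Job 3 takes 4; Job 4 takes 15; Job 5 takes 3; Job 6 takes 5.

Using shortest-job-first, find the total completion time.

120

SPT (increasing processing time): Job 5 Job 3 Job 6 Job 1 Job 2 Job 4.
Job 5: 0→3
Job 3: 3→7
Job 6: 7→12
Job 1: 12→21
Job 2: 21→31
Job 4: 31→46
Sum = 3+7+12+21+31+46 = 120.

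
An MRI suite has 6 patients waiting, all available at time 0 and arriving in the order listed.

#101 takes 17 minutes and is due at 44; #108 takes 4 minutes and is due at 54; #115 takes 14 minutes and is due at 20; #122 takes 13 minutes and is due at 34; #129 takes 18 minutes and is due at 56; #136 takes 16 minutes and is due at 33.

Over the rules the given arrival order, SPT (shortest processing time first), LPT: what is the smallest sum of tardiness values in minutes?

FIFO (arrival order): #101 #108 #115 #122 #129 #136.
#101: 0→17, due 44, tardiness 0
#108: 17→21, due 54, tardiness 0
#115: 21→35, due 20, tardiness 15
#122: 35→48, due 34, tardiness 14
#129: 48→66, due 56, tardiness 10
#136: 66→82, due 33, tardiness 49
Sum = 0+0+15+14+10+49 = 88.
SPT (increasing processing time): #108 #122 #115 #136 #101 #129.
#108: 0→4, due 54, tardiness 0
#122: 4→17, due 34, tardiness 0
#115: 17→31, due 20, tardiness 11
#136: 31→47, due 33, tardiness 14
#101: 47→64, due 44, tardiness 20
#129: 64→82, due 56, tardiness 26
Sum = 0+0+11+14+20+26 = 71.
LPT (decreasing processing time): #129 #101 #136 #115 #122 #108.
#129: 0→18, due 56, tardiness 0
#101: 18→35, due 44, tardiness 0
#136: 35→51, due 33, tardiness 18
#115: 51→65, due 20, tardiness 45
#122: 65→78, due 34, tardiness 44
#108: 78→82, due 54, tardiness 28
Sum = 0+0+18+45+44+28 = 135.
FIFO 88, SPT 71, LPT 135 → minimum 71.

71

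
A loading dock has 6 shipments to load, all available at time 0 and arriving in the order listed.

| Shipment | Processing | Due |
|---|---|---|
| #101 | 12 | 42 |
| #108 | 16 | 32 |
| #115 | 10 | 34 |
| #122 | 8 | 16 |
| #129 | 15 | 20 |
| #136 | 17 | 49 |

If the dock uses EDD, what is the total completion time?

EDD (increasing due date): #122 #129 #108 #115 #101 #136.
#122: 0→8
#129: 8→23
#108: 23→39
#115: 39→49
#101: 49→61
#136: 61→78
Sum = 8+23+39+49+61+78 = 258.

258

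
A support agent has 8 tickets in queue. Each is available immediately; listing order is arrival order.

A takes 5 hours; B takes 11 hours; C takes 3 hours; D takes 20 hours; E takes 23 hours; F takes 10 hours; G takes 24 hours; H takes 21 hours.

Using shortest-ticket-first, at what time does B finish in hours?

SPT (increasing processing time): C A F B D H E G.
C: 0→3
A: 3→8
F: 8→18
B: 18→29

29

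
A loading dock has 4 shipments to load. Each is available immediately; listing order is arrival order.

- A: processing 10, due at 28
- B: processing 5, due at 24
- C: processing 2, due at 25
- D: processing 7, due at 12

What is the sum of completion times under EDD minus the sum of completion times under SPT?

10

EDD (increasing due date): D B C A.
D: 0→7
B: 7→12
C: 12→14
A: 14→24
Sum = 7+12+14+24 = 57.
SPT (increasing processing time): C B D A.
C: 0→2
B: 2→7
D: 7→14
A: 14→24
Sum = 2+7+14+24 = 47.
Difference = 57 − 47 = 10.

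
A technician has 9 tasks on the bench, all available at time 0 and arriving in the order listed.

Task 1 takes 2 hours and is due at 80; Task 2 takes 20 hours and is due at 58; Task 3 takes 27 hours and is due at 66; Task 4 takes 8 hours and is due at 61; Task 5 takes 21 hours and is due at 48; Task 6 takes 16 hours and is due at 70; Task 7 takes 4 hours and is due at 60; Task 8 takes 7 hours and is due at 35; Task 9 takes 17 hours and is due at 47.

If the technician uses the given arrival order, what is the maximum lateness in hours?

FIFO (arrival order): Task 1 Task 2 Task 3 Task 4 Task 5 Task 6 Task 7 Task 8 Task 9.
Task 1: 0→2, due 80, lateness -78
Task 2: 2→22, due 58, lateness -36
Task 3: 22→49, due 66, lateness -17
Task 4: 49→57, due 61, lateness -4
Task 5: 57→78, due 48, lateness 30
Task 6: 78→94, due 70, lateness 24
Task 7: 94→98, due 60, lateness 38
Task 8: 98→105, due 35, lateness 70
Task 9: 105→122, due 47, lateness 75
Maximum = 75.

75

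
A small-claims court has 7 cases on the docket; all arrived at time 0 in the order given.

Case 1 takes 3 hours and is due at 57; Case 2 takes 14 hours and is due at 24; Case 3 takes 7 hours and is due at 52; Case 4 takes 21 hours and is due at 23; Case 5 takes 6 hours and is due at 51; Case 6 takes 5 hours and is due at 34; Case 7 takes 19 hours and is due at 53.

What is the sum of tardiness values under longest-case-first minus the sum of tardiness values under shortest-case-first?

47

LPT (decreasing processing time): Case 4 Case 7 Case 2 Case 3 Case 5 Case 6 Case 1.
Case 4: 0→21, due 23, tardiness 0
Case 7: 21→40, due 53, tardiness 0
Case 2: 40→54, due 24, tardiness 30
Case 3: 54→61, due 52, tardiness 9
Case 5: 61→67, due 51, tardiness 16
Case 6: 67→72, due 34, tardiness 38
Case 1: 72→75, due 57, tardiness 18
Sum = 0+0+30+9+16+38+18 = 111.
SPT (increasing processing time): Case 1 Case 6 Case 5 Case 3 Case 2 Case 7 Case 4.
Case 1: 0→3, due 57, tardiness 0
Case 6: 3→8, due 34, tardiness 0
Case 5: 8→14, due 51, tardiness 0
Case 3: 14→21, due 52, tardiness 0
Case 2: 21→35, due 24, tardiness 11
Case 7: 35→54, due 53, tardiness 1
Case 4: 54→75, due 23, tardiness 52
Sum = 0+0+0+0+11+1+52 = 64.
Difference = 111 − 64 = 47.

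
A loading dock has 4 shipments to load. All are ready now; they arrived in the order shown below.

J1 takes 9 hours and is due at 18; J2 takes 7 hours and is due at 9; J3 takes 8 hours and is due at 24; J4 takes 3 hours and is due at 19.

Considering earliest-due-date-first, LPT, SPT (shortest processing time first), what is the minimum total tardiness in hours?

3

EDD (increasing due date): J2 J1 J4 J3.
J2: 0→7, due 9, tardiness 0
J1: 7→16, due 18, tardiness 0
J4: 16→19, due 19, tardiness 0
J3: 19→27, due 24, tardiness 3
Sum = 0+0+0+3 = 3.
LPT (decreasing processing time): J1 J3 J2 J4.
J1: 0→9, due 18, tardiness 0
J3: 9→17, due 24, tardiness 0
J2: 17→24, due 9, tardiness 15
J4: 24→27, due 19, tardiness 8
Sum = 0+0+15+8 = 23.
SPT (increasing processing time): J4 J2 J3 J1.
J4: 0→3, due 19, tardiness 0
J2: 3→10, due 9, tardiness 1
J3: 10→18, due 24, tardiness 0
J1: 18→27, due 18, tardiness 9
Sum = 0+1+0+9 = 10.
EDD 3, LPT 23, SPT 10 → minimum 3.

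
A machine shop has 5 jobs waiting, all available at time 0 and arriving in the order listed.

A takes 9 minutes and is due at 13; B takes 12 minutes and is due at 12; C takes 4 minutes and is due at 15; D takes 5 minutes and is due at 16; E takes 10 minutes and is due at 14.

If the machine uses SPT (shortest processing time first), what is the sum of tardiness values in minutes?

SPT (increasing processing time): C D A E B.
C: 0→4, due 15, tardiness 0
D: 4→9, due 16, tardiness 0
A: 9→18, due 13, tardiness 5
E: 18→28, due 14, tardiness 14
B: 28→40, due 12, tardiness 28
Sum = 0+0+5+14+28 = 47.

47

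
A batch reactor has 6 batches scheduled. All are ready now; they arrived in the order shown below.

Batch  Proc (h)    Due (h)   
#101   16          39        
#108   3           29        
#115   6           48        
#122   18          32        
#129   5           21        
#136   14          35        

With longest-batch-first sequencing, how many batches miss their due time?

LPT (decreasing processing time): #122 #101 #136 #115 #129 #108.
#122: 0→18, due 32, tardiness 0
#101: 18→34, due 39, tardiness 0
#136: 34→48, due 35, tardiness 13
#115: 48→54, due 48, tardiness 6
#129: 54→59, due 21, tardiness 38
#108: 59→62, due 29, tardiness 33
Late batches: 4.

4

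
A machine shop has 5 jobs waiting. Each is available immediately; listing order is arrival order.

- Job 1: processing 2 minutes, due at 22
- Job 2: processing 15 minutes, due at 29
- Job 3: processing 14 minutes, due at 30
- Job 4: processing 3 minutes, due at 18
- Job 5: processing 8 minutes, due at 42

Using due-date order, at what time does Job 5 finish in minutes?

42

EDD (increasing due date): Job 4 Job 1 Job 2 Job 3 Job 5.
Job 4: 0→3
Job 1: 3→5
Job 2: 5→20
Job 3: 20→34
Job 5: 34→42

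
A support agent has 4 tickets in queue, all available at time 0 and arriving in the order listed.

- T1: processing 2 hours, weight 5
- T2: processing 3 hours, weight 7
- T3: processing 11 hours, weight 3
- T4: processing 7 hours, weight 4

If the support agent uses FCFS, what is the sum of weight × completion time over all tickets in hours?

FIFO (arrival order): T1 T2 T3 T4.
T1: finishes 2, weight 5, w·C = 10
T2: finishes 5, weight 7, w·C = 35
T3: finishes 16, weight 3, w·C = 48
T4: finishes 23, weight 4, w·C = 92
Sum = 10+35+48+92 = 185.

185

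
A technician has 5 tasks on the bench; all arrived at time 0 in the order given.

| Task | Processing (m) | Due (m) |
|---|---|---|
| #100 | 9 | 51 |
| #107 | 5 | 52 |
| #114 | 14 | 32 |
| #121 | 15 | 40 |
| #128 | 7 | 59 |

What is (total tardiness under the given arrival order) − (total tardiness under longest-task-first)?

FIFO (arrival order): #100 #107 #114 #121 #128.
#100: 0→9, due 51, tardiness 0
#107: 9→14, due 52, tardiness 0
#114: 14→28, due 32, tardiness 0
#121: 28→43, due 40, tardiness 3
#128: 43→50, due 59, tardiness 0
Sum = 0+0+0+3+0 = 3.
LPT (decreasing processing time): #121 #114 #100 #128 #107.
#121: 0→15, due 40, tardiness 0
#114: 15→29, due 32, tardiness 0
#100: 29→38, due 51, tardiness 0
#128: 38→45, due 59, tardiness 0
#107: 45→50, due 52, tardiness 0
Sum = 0+0+0+0+0 = 0.
Difference = 3 − 0 = 3.

3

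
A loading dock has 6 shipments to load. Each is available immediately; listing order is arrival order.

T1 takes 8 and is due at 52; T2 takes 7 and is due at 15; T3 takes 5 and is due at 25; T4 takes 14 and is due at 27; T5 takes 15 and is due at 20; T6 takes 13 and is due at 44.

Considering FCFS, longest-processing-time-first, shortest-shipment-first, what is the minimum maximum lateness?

FIFO (arrival order): T1 T2 T3 T4 T5 T6.
T1: 0→8, due 52, lateness -44
T2: 8→15, due 15, lateness 0
T3: 15→20, due 25, lateness -5
T4: 20→34, due 27, lateness 7
T5: 34→49, due 20, lateness 29
T6: 49→62, due 44, lateness 18
Maximum = 29.
LPT (decreasing processing time): T5 T4 T6 T1 T2 T3.
T5: 0→15, due 20, lateness -5
T4: 15→29, due 27, lateness 2
T6: 29→42, due 44, lateness -2
T1: 42→50, due 52, lateness -2
T2: 50→57, due 15, lateness 42
T3: 57→62, due 25, lateness 37
Maximum = 42.
SPT (increasing processing time): T3 T2 T1 T6 T4 T5.
T3: 0→5, due 25, lateness -20
T2: 5→12, due 15, lateness -3
T1: 12→20, due 52, lateness -32
T6: 20→33, due 44, lateness -11
T4: 33→47, due 27, lateness 20
T5: 47→62, due 20, lateness 42
Maximum = 42.
FIFO 29, LPT 42, SPT 42 → minimum 29.

29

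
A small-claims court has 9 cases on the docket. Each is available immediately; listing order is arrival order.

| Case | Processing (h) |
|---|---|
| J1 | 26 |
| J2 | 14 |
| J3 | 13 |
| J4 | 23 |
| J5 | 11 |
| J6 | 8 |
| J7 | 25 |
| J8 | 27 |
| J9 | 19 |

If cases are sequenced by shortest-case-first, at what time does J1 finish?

139

SPT (increasing processing time): J6 J5 J3 J2 J9 J4 J7 J1 J8.
J6: 0→8
J5: 8→19
J3: 19→32
J2: 32→46
J9: 46→65
J4: 65→88
J7: 88→113
J1: 113→139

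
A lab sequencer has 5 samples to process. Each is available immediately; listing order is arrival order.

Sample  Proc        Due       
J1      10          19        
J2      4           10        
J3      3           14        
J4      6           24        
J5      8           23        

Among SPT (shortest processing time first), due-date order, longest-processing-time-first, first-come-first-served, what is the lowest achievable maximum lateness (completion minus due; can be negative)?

SPT (increasing processing time): J3 J2 J4 J5 J1.
J3: 0→3, due 14, lateness -11
J2: 3→7, due 10, lateness -3
J4: 7→13, due 24, lateness -11
J5: 13→21, due 23, lateness -2
J1: 21→31, due 19, lateness 12
Maximum = 12.
EDD (increasing due date): J2 J3 J1 J5 J4.
J2: 0→4, due 10, lateness -6
J3: 4→7, due 14, lateness -7
J1: 7→17, due 19, lateness -2
J5: 17→25, due 23, lateness 2
J4: 25→31, due 24, lateness 7
Maximum = 7.
LPT (decreasing processing time): J1 J5 J4 J2 J3.
J1: 0→10, due 19, lateness -9
J5: 10→18, due 23, lateness -5
J4: 18→24, due 24, lateness 0
J2: 24→28, due 10, lateness 18
J3: 28→31, due 14, lateness 17
Maximum = 18.
FIFO (arrival order): J1 J2 J3 J4 J5.
J1: 0→10, due 19, lateness -9
J2: 10→14, due 10, lateness 4
J3: 14→17, due 14, lateness 3
J4: 17→23, due 24, lateness -1
J5: 23→31, due 23, lateness 8
Maximum = 8.
SPT 12, EDD 7, LPT 18, FIFO 8 → minimum 7.

7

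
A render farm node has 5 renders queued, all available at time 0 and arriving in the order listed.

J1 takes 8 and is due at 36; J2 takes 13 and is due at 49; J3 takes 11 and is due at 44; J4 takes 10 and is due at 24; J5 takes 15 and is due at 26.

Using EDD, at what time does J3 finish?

44

EDD (increasing due date): J4 J5 J1 J3 J2.
J4: 0→10
J5: 10→25
J1: 25→33
J3: 33→44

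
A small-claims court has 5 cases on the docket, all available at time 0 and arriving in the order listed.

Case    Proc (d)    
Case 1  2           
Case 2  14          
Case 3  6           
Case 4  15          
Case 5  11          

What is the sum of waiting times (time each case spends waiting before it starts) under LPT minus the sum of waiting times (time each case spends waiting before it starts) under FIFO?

53

LPT (decreasing processing time): Case 4 Case 2 Case 5 Case 3 Case 1.
Case 4: waits 0, runs 0→15
Case 2: waits 15, runs 15→29
Case 5: waits 29, runs 29→40
Case 3: waits 40, runs 40→46
Case 1: waits 46, runs 46→48
Sum = 0+15+29+40+46 = 130.
FIFO (arrival order): Case 1 Case 2 Case 3 Case 4 Case 5.
Case 1: waits 0, runs 0→2
Case 2: waits 2, runs 2→16
Case 3: waits 16, runs 16→22
Case 4: waits 22, runs 22→37
Case 5: waits 37, runs 37→48
Sum = 0+2+16+22+37 = 77.
Difference = 130 − 77 = 53.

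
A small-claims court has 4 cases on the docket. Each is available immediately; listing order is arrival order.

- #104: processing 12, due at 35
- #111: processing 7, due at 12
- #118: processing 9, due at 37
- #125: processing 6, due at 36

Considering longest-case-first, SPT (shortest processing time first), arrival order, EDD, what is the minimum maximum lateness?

-3

LPT (decreasing processing time): #104 #118 #111 #125.
#104: 0→12, due 35, lateness -23
#118: 12→21, due 37, lateness -16
#111: 21→28, due 12, lateness 16
#125: 28→34, due 36, lateness -2
Maximum = 16.
SPT (increasing processing time): #125 #111 #118 #104.
#125: 0→6, due 36, lateness -30
#111: 6→13, due 12, lateness 1
#118: 13→22, due 37, lateness -15
#104: 22→34, due 35, lateness -1
Maximum = 1.
FIFO (arrival order): #104 #111 #118 #125.
#104: 0→12, due 35, lateness -23
#111: 12→19, due 12, lateness 7
#118: 19→28, due 37, lateness -9
#125: 28→34, due 36, lateness -2
Maximum = 7.
EDD (increasing due date): #111 #104 #125 #118.
#111: 0→7, due 12, lateness -5
#104: 7→19, due 35, lateness -16
#125: 19→25, due 36, lateness -11
#118: 25→34, due 37, lateness -3
Maximum = -3.
LPT 16, SPT 1, FIFO 7, EDD -3 → minimum -3.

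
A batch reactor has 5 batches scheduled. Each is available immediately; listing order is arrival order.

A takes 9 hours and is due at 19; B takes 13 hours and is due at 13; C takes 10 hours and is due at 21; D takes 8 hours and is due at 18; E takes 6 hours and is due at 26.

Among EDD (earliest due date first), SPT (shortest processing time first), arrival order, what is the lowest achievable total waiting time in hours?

76

EDD (increasing due date): B D A C E.
B: waits 0, runs 0→13
D: waits 13, runs 13→21
A: waits 21, runs 21→30
C: waits 30, runs 30→40
E: waits 40, runs 40→46
Sum = 0+13+21+30+40 = 104.
SPT (increasing processing time): E D A C B.
E: waits 0, runs 0→6
D: waits 6, runs 6→14
A: waits 14, runs 14→23
C: waits 23, runs 23→33
B: waits 33, runs 33→46
Sum = 0+6+14+23+33 = 76.
FIFO (arrival order): A B C D E.
A: waits 0, runs 0→9
B: waits 9, runs 9→22
C: waits 22, runs 22→32
D: waits 32, runs 32→40
E: waits 40, runs 40→46
Sum = 0+9+22+32+40 = 103.
EDD 104, SPT 76, FIFO 103 → minimum 76.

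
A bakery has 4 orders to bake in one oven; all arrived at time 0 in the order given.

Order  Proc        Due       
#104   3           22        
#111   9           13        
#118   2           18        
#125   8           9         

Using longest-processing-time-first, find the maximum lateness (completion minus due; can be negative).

LPT (decreasing processing time): #111 #125 #104 #118.
#111: 0→9, due 13, lateness -4
#125: 9→17, due 9, lateness 8
#104: 17→20, due 22, lateness -2
#118: 20→22, due 18, lateness 4
Maximum = 8.

8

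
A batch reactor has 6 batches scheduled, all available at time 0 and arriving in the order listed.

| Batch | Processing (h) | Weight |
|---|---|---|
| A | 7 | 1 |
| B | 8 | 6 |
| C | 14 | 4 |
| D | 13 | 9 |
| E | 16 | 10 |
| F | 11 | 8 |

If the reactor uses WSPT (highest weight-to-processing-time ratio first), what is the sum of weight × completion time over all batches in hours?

1285

WSPT (decreasing weight/processing-time ratio): B F D E C A.
B: finishes 8, weight 6, w·C = 48
F: finishes 19, weight 8, w·C = 152
D: finishes 32, weight 9, w·C = 288
E: finishes 48, weight 10, w·C = 480
C: finishes 62, weight 4, w·C = 248
A: finishes 69, weight 1, w·C = 69
Sum = 48+152+288+480+248+69 = 1285.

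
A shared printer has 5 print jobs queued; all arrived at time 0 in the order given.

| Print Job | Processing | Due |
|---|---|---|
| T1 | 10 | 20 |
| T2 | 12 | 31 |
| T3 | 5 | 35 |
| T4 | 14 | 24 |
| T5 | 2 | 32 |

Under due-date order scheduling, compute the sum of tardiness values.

19

EDD (increasing due date): T1 T4 T2 T5 T3.
T1: 0→10, due 20, tardiness 0
T4: 10→24, due 24, tardiness 0
T2: 24→36, due 31, tardiness 5
T5: 36→38, due 32, tardiness 6
T3: 38→43, due 35, tardiness 8
Sum = 0+0+5+6+8 = 19.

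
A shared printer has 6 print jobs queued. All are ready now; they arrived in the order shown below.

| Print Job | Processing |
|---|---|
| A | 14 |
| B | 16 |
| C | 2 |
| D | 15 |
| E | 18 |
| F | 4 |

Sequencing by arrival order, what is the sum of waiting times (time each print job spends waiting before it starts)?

188

FIFO (arrival order): A B C D E F.
A: waits 0, runs 0→14
B: waits 14, runs 14→30
C: waits 30, runs 30→32
D: waits 32, runs 32→47
E: waits 47, runs 47→65
F: waits 65, runs 65→69
Sum = 0+14+30+32+47+65 = 188.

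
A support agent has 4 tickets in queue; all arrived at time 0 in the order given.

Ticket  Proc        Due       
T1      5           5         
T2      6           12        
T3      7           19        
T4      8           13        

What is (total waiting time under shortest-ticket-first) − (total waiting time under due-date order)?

-1

SPT (increasing processing time): T1 T2 T3 T4.
T1: waits 0, runs 0→5
T2: waits 5, runs 5→11
T3: waits 11, runs 11→18
T4: waits 18, runs 18→26
Sum = 0+5+11+18 = 34.
EDD (increasing due date): T1 T2 T4 T3.
T1: waits 0, runs 0→5
T2: waits 5, runs 5→11
T4: waits 11, runs 11→19
T3: waits 19, runs 19→26
Sum = 0+5+11+19 = 35.
Difference = 34 − 35 = -1.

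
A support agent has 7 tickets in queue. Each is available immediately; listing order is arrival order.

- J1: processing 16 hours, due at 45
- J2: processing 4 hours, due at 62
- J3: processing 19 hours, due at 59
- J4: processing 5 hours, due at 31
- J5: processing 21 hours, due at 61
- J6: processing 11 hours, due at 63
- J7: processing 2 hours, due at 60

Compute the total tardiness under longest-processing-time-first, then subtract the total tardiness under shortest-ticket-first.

71

LPT (decreasing processing time): J5 J3 J1 J6 J4 J2 J7.
J5: 0→21, due 61, tardiness 0
J3: 21→40, due 59, tardiness 0
J1: 40→56, due 45, tardiness 11
J6: 56→67, due 63, tardiness 4
J4: 67→72, due 31, tardiness 41
J2: 72→76, due 62, tardiness 14
J7: 76→78, due 60, tardiness 18
Sum = 0+0+11+4+41+14+18 = 88.
SPT (increasing processing time): J7 J2 J4 J6 J1 J3 J5.
J7: 0→2, due 60, tardiness 0
J2: 2→6, due 62, tardiness 0
J4: 6→11, due 31, tardiness 0
J6: 11→22, due 63, tardiness 0
J1: 22→38, due 45, tardiness 0
J3: 38→57, due 59, tardiness 0
J5: 57→78, due 61, tardiness 17
Sum = 0+0+0+0+0+0+17 = 17.
Difference = 88 − 17 = 71.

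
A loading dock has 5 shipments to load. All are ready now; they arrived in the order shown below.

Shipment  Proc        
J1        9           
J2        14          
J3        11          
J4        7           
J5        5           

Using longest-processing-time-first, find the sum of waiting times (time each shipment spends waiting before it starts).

114

LPT (decreasing processing time): J2 J3 J1 J4 J5.
J2: waits 0, runs 0→14
J3: waits 14, runs 14→25
J1: waits 25, runs 25→34
J4: waits 34, runs 34→41
J5: waits 41, runs 41→46
Sum = 0+14+25+34+41 = 114.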